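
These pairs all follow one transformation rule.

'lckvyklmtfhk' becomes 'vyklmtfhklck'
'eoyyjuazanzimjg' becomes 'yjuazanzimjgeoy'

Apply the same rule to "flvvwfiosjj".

Rule — move the first 3 characters to the end (rotate left by 3).
Doing the same to "flvvwfiosjj": "vwfiosjjflv".

vwfiosjjflv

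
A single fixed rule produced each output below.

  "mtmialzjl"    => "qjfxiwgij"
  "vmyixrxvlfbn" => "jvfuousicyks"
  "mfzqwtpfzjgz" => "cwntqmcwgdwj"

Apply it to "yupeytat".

rmbvqxqv

The rule is to move the first character to the end, then shift every letter 3 places backward in the alphabet (wrapping around).
Working it through for "yupeytat": intermediate "upeytaty", final "rmbvqxqv".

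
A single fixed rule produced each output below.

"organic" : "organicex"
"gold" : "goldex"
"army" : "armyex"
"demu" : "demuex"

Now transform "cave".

Looking at the pairs, the operation is to append "ex".
So "cave" becomes "caveex".

caveex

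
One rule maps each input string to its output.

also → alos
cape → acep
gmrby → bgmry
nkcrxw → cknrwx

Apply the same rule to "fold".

What's happening: sort the characters into alphabetical order.
"fold" → "dflo".

dflo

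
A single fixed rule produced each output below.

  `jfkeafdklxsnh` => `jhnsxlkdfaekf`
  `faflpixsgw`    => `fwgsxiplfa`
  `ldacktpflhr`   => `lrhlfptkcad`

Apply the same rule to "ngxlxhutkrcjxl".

nlxjcrktuhxlxg

What's happening: move the first character to the end, then reverse the string.
Starting from "ngxlxhutkrcjxl": after the first operation, "gxlxhutkrcjxln"; after the second, "nlxjcrktuhxlxg".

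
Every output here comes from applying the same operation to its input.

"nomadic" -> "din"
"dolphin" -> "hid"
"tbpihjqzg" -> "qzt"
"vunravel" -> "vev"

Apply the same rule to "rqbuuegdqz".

dqr

Rule — swap the first and last characters, then keep only the last 3 characters.
For "rqbuuegdqz" the result is "dqr".
(Check on "nomadic": → "comadin" → "din" ✓)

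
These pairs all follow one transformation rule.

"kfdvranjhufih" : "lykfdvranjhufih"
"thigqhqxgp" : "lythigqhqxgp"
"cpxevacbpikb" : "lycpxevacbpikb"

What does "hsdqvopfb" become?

The transformation: prepend "ly".
Applying that to "hsdqvopfb" gives "lyhsdqvopfb".

lyhsdqvopfb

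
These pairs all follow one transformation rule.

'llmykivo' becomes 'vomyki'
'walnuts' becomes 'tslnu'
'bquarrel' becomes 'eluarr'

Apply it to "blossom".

omoss

The pattern: delete the first 2 characters, then move the last 2 characters to the front (rotate right by 2).
Working it through for "blossom": intermediate "ossom", final "omoss".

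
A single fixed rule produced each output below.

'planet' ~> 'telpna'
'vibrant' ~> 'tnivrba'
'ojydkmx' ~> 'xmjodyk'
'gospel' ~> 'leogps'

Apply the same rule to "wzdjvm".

mvzwjd

The pattern: move the last 2 characters to the front (rotate right by 2), then swap each adjacent pair of characters (1↔2, 3↔4, ...).
For "wzdjvm", step one produces "vmwzdj"; step two turns that into "mvzwjd".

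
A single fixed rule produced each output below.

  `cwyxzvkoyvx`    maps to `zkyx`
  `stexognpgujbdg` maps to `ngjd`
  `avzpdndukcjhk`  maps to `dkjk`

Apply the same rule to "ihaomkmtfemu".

Looking at the pairs, the operation is to keep every other character starting from the first (positions 1st, 3rd, 5th, ...), then keep only the last 4 characters.
Applying that to "ihaomkmtfemu" gives "mmfm".
(Check on "stexognpgujbdg": → "seongjd" → "ngjd" ✓)

mmfm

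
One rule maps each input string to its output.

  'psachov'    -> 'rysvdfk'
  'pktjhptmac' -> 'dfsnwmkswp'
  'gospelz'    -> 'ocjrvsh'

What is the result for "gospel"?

Rule — move the last 2 characters to the front (rotate right by 2), then shift every letter 3 places forward in the alphabet (wrapping around).
On "gospel": the first step gives "elgosp", and the second then gives "hojrvs".
(Check on "pktjhptmac": → "acpktjhptm" → "dfsnwmkswp" ✓)

hojrvs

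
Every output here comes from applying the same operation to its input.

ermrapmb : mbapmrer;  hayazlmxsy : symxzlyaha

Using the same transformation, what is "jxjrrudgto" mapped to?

todgrujrjx

What's happening: reverse the string, then swap each adjacent pair of characters (1↔2, 3↔4, ...).
On "jxjrrudgto": the first step gives "otgdurrjxj", and the second then gives "todgrujrjx".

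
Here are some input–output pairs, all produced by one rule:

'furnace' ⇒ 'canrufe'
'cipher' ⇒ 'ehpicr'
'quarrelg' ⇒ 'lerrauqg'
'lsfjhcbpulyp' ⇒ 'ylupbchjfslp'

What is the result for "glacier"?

The rule is to move the last character to the front, then reverse the string.
On "glacier": the first step gives "rglacie", and the second then gives "eicalgr".

eicalgr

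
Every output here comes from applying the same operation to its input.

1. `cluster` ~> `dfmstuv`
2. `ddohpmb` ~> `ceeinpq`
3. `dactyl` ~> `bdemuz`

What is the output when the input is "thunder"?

Rule — shift every letter 1 place forward in the alphabet (wrapping around), then sort the characters into alphabetical order.
Applying both steps to "thunder": "uivoefs", then "efiosuv".
(Check on "ddohpmb": → "eepiqnc" → "ceeinpq" ✓)

efiosuv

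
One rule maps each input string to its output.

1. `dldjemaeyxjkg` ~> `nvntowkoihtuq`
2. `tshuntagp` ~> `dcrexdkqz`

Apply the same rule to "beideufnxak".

Rule — shift every letter 10 places forward in the alphabet (wrapping around).
On "beideufnxak" that produces "losnoepxhku".

losnoepxhku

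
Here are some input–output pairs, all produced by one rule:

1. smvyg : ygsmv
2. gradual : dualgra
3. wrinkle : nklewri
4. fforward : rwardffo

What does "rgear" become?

arrge

Rule — move the first 3 characters to the end (rotate left by 3).
Doing the same to "rgear": "arrge".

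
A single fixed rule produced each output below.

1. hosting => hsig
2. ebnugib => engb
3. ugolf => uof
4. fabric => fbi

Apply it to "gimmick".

gmik

Each output is the input with this applied: keep every other character starting from the first (positions 1st, 3rd, 5th, ...).
For "gimmick" the result is "gmik".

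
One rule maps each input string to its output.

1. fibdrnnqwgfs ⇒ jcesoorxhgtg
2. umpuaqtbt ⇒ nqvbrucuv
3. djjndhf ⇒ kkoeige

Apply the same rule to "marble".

bscmfn

What's happening: shift every letter 1 place forward in the alphabet (wrapping around), then move the first character to the end.
Starting from "marble": after the first operation, "nbscmf"; after the second, "bscmfn".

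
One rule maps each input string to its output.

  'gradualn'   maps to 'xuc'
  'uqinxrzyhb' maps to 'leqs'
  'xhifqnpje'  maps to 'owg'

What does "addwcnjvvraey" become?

Rule — shift every letter 9 places backward in the alphabet (wrapping around), then keep one character in every 3, starting at position 1 (positions 1st, 4th, 7th, ...).
Working it through for "addwcnjvvraey": intermediate "ruunteammirvp", final "rnaip".

rnaip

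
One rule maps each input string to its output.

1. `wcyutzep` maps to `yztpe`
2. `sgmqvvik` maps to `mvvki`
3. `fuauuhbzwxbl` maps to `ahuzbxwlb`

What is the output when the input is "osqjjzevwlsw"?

qzjvelwws

The pattern: swap each adjacent pair of characters (1↔2, 3↔4, ...), then delete the first 3 characters.
Applying both steps to "osqjjzevwlsw": "sojqzjvelwws", then "qzjvelwws".
(Check on "sgmqvvik": → "gsqmvvki" → "mvvki" ✓)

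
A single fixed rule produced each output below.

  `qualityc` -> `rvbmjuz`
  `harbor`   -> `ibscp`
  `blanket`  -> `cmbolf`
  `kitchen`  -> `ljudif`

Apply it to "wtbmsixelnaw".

xucntjyfmob

In each case the input is transformed by: delete the last character, then shift every letter 1 place forward in the alphabet (wrapping around).
Applying that to "wtbmsixelnaw" gives "xucntjyfmob".
(Check on "harbor": → "harbo" → "ibscp" ✓)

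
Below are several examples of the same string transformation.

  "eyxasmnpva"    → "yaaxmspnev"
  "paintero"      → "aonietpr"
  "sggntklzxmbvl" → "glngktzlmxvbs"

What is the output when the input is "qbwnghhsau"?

bunwhgshqa

The pattern: swap the first and last characters, then swap each adjacent pair of characters (1↔2, 3↔4, ...).
Working it through for "qbwnghhsau": intermediate "ubwnghhsaq", final "bunwhgshqa".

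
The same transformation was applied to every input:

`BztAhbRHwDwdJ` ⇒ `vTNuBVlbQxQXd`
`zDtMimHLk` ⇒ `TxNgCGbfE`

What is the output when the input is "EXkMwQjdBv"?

yrEgQkDXvP

The pattern: flip the case of every letter, then shift every letter 6 places backward in the alphabet (wrapping around).
"EXkMwQjdBv" → "exKmWqJDbV" → "yrEgQkDXvP".
(Check on "BztAhbRHwDwdJ": → "bZTaHBrhWdWDj" → "vTNuBVlbQxQXd" ✓)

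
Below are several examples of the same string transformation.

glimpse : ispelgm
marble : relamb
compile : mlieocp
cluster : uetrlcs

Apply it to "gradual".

aaulrgd

In each case the input is transformed by: swap each adjacent pair of characters (1↔2, 3↔4, ...), then move the first 3 characters to the end (rotate left by 3).
Starting from "gradual": after the first operation, "rgdaaul"; after the second, "aaulrgd".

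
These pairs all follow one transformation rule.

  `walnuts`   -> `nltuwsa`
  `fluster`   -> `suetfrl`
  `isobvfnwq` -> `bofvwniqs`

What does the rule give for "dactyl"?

Rule — move the first 2 characters to the end (rotate left by 2), then swap each adjacent pair of characters (1↔2, 3↔4, ...).
Applying both steps to "dactyl": "ctylda", then "tclyad".

tclyad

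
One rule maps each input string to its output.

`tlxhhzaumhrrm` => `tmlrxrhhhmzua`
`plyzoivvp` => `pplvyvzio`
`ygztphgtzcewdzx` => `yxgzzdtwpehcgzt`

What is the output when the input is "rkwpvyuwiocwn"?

Rule — take characters alternately from the front and the back (1st, last, 2nd, 2nd-last, ...).
So "rkwpvyuwiocwn" becomes "rnkwwcpoviywu".

rnkwwcpoviywu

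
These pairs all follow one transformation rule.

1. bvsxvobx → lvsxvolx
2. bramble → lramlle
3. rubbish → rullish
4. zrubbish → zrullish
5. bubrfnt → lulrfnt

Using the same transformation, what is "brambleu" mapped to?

lramlleu

In each case the input is transformed by: replace every "b" with "l".
On "brambleu" that produces "lramlleu".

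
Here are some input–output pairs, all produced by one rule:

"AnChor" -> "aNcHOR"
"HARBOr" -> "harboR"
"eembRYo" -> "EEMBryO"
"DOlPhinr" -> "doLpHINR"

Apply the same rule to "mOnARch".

Rule — flip the case of every letter.
Applying that to "mOnARch" gives "MoNarCH".

MoNarCH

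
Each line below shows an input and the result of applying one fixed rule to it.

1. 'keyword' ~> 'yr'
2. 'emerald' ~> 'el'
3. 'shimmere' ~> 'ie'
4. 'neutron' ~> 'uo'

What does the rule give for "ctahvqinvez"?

aqv

In each case the input is transformed by: keep one character in every 3, starting at position 3 (positions 3rd, 6th, 9th, ...).
For "ctahvqinvez" the result is "aqv".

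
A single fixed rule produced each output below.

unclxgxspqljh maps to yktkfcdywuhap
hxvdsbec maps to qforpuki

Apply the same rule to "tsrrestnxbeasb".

Each output is the input with this applied: move the first 3 characters to the end (rotate left by 3), then shift every letter 13 places forward in the alphabet (wrapping around) — i.e. ROT13.
"tsrrestnxbeasb" → "erfgakornfogfe".

erfgakornfogfe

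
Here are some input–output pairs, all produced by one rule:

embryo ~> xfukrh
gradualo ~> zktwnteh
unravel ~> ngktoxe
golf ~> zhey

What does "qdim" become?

jwbf

In each case the input is transformed by: shift every letter 7 places backward in the alphabet (wrapping around).
"qdim" → "jwbf".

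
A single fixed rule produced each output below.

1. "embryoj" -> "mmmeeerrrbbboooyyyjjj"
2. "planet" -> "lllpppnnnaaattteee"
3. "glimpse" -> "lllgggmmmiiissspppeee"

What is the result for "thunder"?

hhhtttnnnuuueeedddrrr

In each case the input is transformed by: swap each adjacent pair of characters (1↔2, 3↔4, ...), then repeat every character 3 times.
On "thunder": the first step gives "htnuedr", and the second then gives "hhhtttnnnuuueeedddrrr".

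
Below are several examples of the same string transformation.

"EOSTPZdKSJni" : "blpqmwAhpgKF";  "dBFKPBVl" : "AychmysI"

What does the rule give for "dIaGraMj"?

Each output is the input with this applied: flip the case of every letter, then shift every letter 3 places backward in the alphabet (wrapping around).
On "dIaGraMj" that produces "AfXdOXjG".
(Check on "dBFKPBVl": → "DbfkpbvL" → "AychmysI" ✓)

AfXdOXjG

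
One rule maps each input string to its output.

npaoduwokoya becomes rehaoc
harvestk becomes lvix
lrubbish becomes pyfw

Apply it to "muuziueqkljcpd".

qymiont

Rule — shift every letter 4 places forward in the alphabet (wrapping around), then keep every other character starting from the first (positions 1st, 3rd, 5th, ...).
"muuziueqkljcpd" → "qyydmyiuopngth" → "qymiont".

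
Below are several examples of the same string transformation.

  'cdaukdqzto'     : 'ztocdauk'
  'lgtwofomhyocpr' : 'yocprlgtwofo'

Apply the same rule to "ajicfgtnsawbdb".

The transformation: swap the front and back halves of the string, then delete the first 2 characters.
Applying both steps to "ajicfgtnsawbdb": "nsawbdbajicfgt", then "awbdbajicfgt".

awbdbajicfgt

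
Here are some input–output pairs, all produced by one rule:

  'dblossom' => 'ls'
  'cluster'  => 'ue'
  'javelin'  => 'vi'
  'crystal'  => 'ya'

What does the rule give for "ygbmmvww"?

Looking at the pairs, the operation is to keep one character in every 3, starting at position 3 (positions 3rd, 6th, 9th, ...).
So "ygbmmvww" becomes "bv".

bv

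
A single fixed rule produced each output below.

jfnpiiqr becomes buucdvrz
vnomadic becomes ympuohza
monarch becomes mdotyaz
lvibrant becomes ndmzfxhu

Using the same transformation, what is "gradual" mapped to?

pgmxsdm

Rule — move the first 3 characters to the end (rotate left by 3), then shift every letter 12 places forward in the alphabet (wrapping around).
Starting from "gradual": after the first operation, "dualgra"; after the second, "pgmxsdm".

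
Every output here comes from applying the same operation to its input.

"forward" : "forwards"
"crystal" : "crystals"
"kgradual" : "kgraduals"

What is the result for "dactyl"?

What's happening: append "s".
Applying that to "dactyl" gives "dactyls".

dactyls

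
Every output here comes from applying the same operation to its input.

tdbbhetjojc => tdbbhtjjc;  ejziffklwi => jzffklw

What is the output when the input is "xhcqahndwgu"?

The transformation: remove every vowel.
"xhcqahndwgu" → "xhcqhndwg".

xhcqhndwg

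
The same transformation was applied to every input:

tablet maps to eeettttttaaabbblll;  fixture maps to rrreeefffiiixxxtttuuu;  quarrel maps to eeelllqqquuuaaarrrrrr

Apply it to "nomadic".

iiicccnnnooommmaaaddd

In each case the input is transformed by: move the last 2 characters to the front (rotate right by 2), then repeat every character 3 times.
On "nomadic" that produces "iiicccnnnooommmaaaddd".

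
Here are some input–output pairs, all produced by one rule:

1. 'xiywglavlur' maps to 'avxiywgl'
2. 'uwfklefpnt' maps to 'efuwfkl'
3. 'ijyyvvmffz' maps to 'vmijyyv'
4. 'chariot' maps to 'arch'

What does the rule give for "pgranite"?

anpgr

Rule — delete the last 3 characters, then move the last 2 characters to the front (rotate right by 2).
"pgranite" → "pgran" → "anpgr".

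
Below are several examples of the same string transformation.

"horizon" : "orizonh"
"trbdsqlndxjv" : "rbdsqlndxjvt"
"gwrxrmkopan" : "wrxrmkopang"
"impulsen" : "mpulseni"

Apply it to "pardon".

ardonp

The pattern: move the first character to the end.
So "pardon" becomes "ardonp".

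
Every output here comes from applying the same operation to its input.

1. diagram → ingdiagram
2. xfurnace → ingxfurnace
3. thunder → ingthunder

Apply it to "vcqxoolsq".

ingvcqxoolsq

In each case the input is transformed by: prepend "ing".
"vcqxoolsq" → "ingvcqxoolsq".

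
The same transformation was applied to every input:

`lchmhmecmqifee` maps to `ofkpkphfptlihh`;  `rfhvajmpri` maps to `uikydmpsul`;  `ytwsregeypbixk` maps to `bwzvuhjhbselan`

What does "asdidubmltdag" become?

The rule is to shift every letter 3 places forward in the alphabet (wrapping around).
"asdidubmltdag" → "dvglgxepowgdj".

dvglgxepowgdj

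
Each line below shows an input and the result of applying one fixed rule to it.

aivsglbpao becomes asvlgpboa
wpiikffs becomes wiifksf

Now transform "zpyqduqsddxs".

The transformation: swap each adjacent pair of characters (1↔2, 3↔4, ...), then delete the first character.
For "zpyqduqsddxs", step one produces "pzqyudsqddsx"; step two turns that into "zqyudsqddsx".

zqyudsqddsx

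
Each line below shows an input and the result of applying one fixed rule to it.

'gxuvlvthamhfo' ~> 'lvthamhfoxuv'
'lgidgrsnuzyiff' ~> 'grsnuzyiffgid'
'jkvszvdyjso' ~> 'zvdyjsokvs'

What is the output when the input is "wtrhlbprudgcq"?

lbprudgcqtrh

In each case the input is transformed by: delete the first character, then move the first 3 characters to the end (rotate left by 3).
On "wtrhlbprudgcq": the first step gives "trhlbprudgcq", and the second then gives "lbprudgcqtrh".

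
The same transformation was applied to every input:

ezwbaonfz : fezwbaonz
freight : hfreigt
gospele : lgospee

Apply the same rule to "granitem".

egranitm

The transformation: move the last character to the front, then swap the first and last characters.
Applying both steps to "granitem": "mgranite", then "egranitm".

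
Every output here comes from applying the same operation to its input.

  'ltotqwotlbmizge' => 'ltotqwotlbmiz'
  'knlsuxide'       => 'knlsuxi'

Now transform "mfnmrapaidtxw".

Looking at the pairs, the operation is to delete the last 2 characters.
"mfnmrapaidtxw" → "mfnmrapaidt".

mfnmrapaidt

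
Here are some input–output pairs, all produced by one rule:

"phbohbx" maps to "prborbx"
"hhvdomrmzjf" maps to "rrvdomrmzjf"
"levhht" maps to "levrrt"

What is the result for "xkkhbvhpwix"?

xkkrbvrpwix

Rule — replace every "h" with "r".
So "xkkhbvhpwix" becomes "xkkrbvrpwix".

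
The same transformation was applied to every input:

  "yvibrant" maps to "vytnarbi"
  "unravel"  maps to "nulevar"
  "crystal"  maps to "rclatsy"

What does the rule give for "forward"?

Each output is the input with this applied: reverse the string, then move the last 2 characters to the front (rotate right by 2).
Starting from "forward": after the first operation, "drawrof"; after the second, "ofdrawr".
(Check on "unravel": → "levarnu" → "nulevar" ✓)

ofdrawr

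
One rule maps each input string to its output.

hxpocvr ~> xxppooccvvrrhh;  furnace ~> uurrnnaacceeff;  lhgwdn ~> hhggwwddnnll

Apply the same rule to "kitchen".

Looking at the pairs, the operation is to double every character, then move the first 2 characters to the end (rotate left by 2).
"kitchen" → "kkiittcchheenn" → "iittcchheennkk".
(Check on "furnace": → "ffuurrnnaaccee" → "uurrnnaacceeff" ✓)

iittcchheennkk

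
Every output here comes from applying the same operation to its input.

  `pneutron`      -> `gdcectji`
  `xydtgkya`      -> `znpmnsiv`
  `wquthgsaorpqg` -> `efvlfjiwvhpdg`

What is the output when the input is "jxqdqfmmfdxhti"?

Each output is the input with this applied: move the last 3 characters to the front (rotate right by 3), then shift every letter 11 places backward in the alphabet (wrapping around).
"jxqdqfmmfdxhti" → "htijxqdqfmmfdx" → "wixymfsfubbusm".

wixymfsfubbusm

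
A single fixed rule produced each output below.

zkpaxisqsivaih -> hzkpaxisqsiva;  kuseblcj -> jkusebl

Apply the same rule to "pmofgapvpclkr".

rpmofgapvpcl

Looking at the pairs, the operation is to move the last 2 characters to the front (rotate right by 2), then delete the first character.
Applying both steps to "pmofgapvpclkr": "krpmofgapvpcl", then "rpmofgapvpcl".
(Check on "kuseblcj": → "cjkusebl" → "jkusebl" ✓)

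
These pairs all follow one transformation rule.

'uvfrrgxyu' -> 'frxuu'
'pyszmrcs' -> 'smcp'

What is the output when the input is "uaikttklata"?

In each case the input is transformed by: keep every other character starting from the first (positions 1st, 3rd, 5th, ...), then move the first character to the end.
Working it through for "uaikttklata": intermediate "uitkaa", final "itkaau".
(Check on "pyszmrcs": → "psmc" → "smcp" ✓)

itkaau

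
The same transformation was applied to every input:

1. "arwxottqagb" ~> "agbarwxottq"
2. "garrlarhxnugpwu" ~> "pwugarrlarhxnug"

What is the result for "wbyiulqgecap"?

The pattern: move the last 3 characters to the front (rotate right by 3).
"wbyiulqgecap" → "capwbyiulqge".

capwbyiulqge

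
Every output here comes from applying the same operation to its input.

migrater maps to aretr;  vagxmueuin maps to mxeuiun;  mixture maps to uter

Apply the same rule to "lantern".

The transformation: delete the first 3 characters, then swap each adjacent pair of characters (1↔2, 3↔4, ...).
Starting from "lantern": after the first operation, "tern"; after the second, "etnr".
(Check on "mixture": → "ture" → "uter" ✓)

etnr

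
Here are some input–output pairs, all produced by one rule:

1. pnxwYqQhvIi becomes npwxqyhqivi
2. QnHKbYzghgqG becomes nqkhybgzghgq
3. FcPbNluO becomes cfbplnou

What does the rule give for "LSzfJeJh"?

In each case the input is transformed by: swap each adjacent pair of characters (1↔2, 3↔4, ...), then convert every letter to lowercase.
For "LSzfJeJh", step one produces "SLfzeJhJ"; step two turns that into "slfzejhj".
(Check on "FcPbNluO": → "cFbPlNOu" → "cfbplnou" ✓)

slfzejhj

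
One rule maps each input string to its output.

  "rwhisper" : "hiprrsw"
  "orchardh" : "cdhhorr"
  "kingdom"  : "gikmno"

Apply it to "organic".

Each output is the input with this applied: sort the characters into alphabetical order, then delete the first character.
Starting from "organic": after the first operation, "acginor"; after the second, "cginor".

cginor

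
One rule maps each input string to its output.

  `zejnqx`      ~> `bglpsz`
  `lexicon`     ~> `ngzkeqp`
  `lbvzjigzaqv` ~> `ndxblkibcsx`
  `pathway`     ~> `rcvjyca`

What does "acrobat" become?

cetqdcv

The transformation: shift every letter 2 places forward in the alphabet (wrapping around).
Doing the same to "acrobat": "cetqdcv".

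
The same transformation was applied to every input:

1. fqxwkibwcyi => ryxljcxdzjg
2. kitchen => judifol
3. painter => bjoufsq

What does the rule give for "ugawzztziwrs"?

hbxaauajxstv

Each output is the input with this applied: shift every letter 1 place forward in the alphabet (wrapping around), then move the first character to the end.
For "ugawzztziwrs", step one produces "vhbxaauajxst"; step two turns that into "hbxaauajxstv".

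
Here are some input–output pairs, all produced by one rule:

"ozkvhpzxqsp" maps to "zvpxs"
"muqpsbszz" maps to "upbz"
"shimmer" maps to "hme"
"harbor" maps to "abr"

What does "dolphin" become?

The pattern: keep every other character starting from the second (positions 2nd, 4th, 6th, ...).
So "dolphin" becomes "opi".

opi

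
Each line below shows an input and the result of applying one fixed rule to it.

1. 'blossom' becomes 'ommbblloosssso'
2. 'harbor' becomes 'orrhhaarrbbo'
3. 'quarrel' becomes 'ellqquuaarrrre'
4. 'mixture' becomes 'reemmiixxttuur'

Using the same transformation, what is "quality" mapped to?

The pattern: double every character, then move the last 3 characters to the front (rotate right by 3).
Working it through for "quality": intermediate "qquuaalliittyy", final "tyyqquuaalliit".

tyyqquuaalliit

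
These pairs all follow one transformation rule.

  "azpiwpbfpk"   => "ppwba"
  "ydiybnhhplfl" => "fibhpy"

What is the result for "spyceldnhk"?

hyeds

Rule — keep every other character starting from the first (positions 1st, 3rd, 5th, ...), then swap the first and last characters.
For "spyceldnhk" the result is "hyeds".
(Check on "ydiybnhhplfl": → "yibhpf" → "fibhpy" ✓)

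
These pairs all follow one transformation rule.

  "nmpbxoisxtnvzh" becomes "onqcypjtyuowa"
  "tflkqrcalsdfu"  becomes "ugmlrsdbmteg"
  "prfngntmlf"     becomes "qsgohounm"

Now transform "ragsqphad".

sbhtrqib

The rule is to shift every letter 1 place forward in the alphabet (wrapping around), then delete the last character.
On "ragsqphad": the first step gives "sbhtrqibe", and the second then gives "sbhtrqib".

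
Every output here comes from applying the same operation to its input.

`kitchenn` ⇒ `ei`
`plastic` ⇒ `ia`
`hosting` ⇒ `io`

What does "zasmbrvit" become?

ia

In each case the input is transformed by: move the last 3 characters to the front (rotate right by 3), then keep only the vowels.
On "zasmbrvit": the first step gives "vitzasmbr", and the second then gives "ia".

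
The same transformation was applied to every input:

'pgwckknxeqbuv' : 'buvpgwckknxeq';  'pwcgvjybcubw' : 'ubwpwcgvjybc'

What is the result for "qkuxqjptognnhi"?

The pattern: move the last 3 characters to the front (rotate right by 3).
Doing the same to "qkuxqjptognnhi": "nhiqkuxqjptogn".

nhiqkuxqjptogn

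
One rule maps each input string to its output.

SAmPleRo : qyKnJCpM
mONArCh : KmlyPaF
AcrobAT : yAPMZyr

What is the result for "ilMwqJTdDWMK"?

GJkUOhrBbuki

The transformation: flip the case of every letter, then shift every letter 2 places backward in the alphabet (wrapping around).
Applying that to "ilMwqJTdDWMK" gives "GJkUOhrBbuki".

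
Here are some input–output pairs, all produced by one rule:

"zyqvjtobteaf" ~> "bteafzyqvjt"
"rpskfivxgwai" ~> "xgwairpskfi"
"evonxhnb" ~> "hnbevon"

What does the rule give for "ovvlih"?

ihovv

What's happening: swap the front and back halves of the string, then delete the first character.
Applying both steps to "ovvlih": "lihovv", then "ihovv".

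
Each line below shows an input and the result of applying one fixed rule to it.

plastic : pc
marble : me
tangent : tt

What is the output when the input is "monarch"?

The rule is to take characters alternately from the front and the back (1st, last, 2nd, 2nd-last, ...), then keep only the first 2 characters.
Applying both steps to "monarch": "mhocnra", then "mh".

mh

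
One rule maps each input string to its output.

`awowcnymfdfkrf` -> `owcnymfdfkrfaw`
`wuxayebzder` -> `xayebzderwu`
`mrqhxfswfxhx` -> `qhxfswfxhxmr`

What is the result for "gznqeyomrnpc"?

nqeyomrnpcgz

The pattern: move the first 2 characters to the end (rotate left by 2).
Doing the same to "gznqeyomrnpc": "nqeyomrnpcgz".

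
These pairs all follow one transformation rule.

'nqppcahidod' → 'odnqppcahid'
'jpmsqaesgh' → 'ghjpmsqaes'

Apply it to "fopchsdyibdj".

djfopchsdyib

Looking at the pairs, the operation is to move the last 2 characters to the front (rotate right by 2).
Doing the same to "fopchsdyibdj": "djfopchsdyib".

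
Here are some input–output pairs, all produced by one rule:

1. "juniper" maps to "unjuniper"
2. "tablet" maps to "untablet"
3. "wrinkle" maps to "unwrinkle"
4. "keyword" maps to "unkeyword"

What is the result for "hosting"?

The rule is to prepend "un".
For "hosting" the result is "unhosting".

unhosting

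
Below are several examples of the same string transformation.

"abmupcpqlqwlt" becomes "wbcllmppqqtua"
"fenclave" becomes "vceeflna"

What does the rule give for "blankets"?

tbeklnsa

Looking at the pairs, the operation is to sort the characters into alphabetical order, then swap the first and last characters.
For "blankets", step one produces "abeklnst"; step two turns that into "tbeklnsa".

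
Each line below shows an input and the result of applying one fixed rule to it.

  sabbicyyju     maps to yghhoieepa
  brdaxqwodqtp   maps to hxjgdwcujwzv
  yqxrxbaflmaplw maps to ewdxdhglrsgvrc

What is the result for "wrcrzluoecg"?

cxixfraukim

The transformation: shift every letter 6 places forward in the alphabet (wrapping around).
Applying that to "wrcrzluoecg" gives "cxixfraukim".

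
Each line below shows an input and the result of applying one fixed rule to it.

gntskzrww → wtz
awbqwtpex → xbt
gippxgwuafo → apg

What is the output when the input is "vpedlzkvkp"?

In each case the input is transformed by: keep one character in every 3, starting at position 3 (positions 3rd, 6th, 9th, ...), then move the last character to the front.
Starting from "vpedlzkvkp": after the first operation, "ezk"; after the second, "kez".

kez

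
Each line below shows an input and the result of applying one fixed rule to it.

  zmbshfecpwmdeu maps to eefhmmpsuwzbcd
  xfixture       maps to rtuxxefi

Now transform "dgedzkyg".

ggkyzdde

The rule is to sort the characters into alphabetical order, then move the first 3 characters to the end (rotate left by 3).
Applying both steps to "dgedzkyg": "ddeggkyz", then "ggkyzdde".
(Check on "zmbshfecpwmdeu": → "bcdeefhmmpsuwz" → "eefhmmpsuwzbcd" ✓)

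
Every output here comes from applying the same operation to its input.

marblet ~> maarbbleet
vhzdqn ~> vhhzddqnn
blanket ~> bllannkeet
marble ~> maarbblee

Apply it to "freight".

What's happening: repeat every character 3 times, then keep every other character starting from the second (positions 2nd, 4th, 6th, ...).
Working it through for "freight": intermediate "fffrrreeeiiiggghhhttt", final "frreiighht".
(Check on "marblet": → "mmmaaarrrbbbllleeettt" → "maarbbleet" ✓)

frreiighht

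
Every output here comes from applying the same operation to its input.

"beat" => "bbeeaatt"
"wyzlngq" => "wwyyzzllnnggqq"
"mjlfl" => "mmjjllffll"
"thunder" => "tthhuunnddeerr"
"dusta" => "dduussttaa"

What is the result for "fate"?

Rule — double every character.
On "fate" that produces "ffaattee".

ffaattee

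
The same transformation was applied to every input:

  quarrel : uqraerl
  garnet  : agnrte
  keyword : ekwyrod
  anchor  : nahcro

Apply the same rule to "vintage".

ivtngae

Each output is the input with this applied: swap each adjacent pair of characters (1↔2, 3↔4, ...).
Doing the same to "vintage": "ivtngae".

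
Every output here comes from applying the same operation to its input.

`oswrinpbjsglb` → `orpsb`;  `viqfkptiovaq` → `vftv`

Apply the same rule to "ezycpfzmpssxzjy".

The pattern: keep one character in every 3, starting at position 1 (positions 1st, 4th, 7th, ...).
So "ezycpfzmpssxzjy" becomes "eczsz".

eczsz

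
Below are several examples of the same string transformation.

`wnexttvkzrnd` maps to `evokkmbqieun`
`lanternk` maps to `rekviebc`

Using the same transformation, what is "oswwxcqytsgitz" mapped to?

jnnothpkjxzkqf

Each output is the input with this applied: move the first character to the end, then shift every letter 9 places backward in the alphabet (wrapping around).
For "oswwxcqytsgitz", step one produces "swwxcqytsgitzo"; step two turns that into "jnnothpkjxzkqf".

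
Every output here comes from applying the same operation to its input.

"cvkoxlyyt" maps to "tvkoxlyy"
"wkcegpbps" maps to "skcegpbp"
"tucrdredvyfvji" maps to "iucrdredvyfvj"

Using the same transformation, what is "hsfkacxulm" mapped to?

In each case the input is transformed by: swap the first and last characters, then delete the last character.
"hsfkacxulm" → "msfkacxulh" → "msfkacxul".
(Check on "wkcegpbps": → "skcegpbpw" → "skcegpbp" ✓)

msfkacxul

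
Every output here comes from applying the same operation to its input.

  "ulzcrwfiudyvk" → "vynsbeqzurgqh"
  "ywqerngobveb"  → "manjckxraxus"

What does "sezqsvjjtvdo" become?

vmorffprzkoa

In each case the input is transformed by: shift every letter 4 places backward in the alphabet (wrapping around), then move the first 2 characters to the end (rotate left by 2).
On "sezqsvjjtvdo" that produces "vmorffprzkoa".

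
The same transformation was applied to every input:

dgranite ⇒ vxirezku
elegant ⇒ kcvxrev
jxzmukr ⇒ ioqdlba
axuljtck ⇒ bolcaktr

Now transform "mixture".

vzoklid

What's happening: shift every letter 9 places backward in the alphabet (wrapping around), then swap the first and last characters.
Applying both steps to "mixture": "dzokliv", then "vzoklid".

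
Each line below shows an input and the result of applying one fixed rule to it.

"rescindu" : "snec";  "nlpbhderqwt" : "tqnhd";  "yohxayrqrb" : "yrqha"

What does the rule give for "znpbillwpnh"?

Looking at the pairs, the operation is to sort the characters into reverse alphabetical order, then keep every other character starting from the second (positions 2nd, 4th, 6th, ...).
So "znpbillwpnh" becomes "wpnlh".

wpnlh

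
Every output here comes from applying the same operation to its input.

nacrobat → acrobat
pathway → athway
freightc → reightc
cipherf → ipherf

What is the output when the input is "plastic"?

Rule — delete the first character.
On "plastic" that produces "lastic".

lastic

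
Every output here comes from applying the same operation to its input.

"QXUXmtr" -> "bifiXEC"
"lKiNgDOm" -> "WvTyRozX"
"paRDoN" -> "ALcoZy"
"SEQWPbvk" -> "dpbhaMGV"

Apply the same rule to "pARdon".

Rule — flip the case of every letter, then shift every letter 11 places forward in the alphabet (wrapping around).
Working it through for "pARdon": intermediate "ParDON", final "AlcOZY".

AlcOZY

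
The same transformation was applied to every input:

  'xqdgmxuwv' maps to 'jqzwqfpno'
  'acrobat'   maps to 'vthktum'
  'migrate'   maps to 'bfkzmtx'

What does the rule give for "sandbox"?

The rule is to swap each adjacent pair of characters (1↔2, 3↔4, ...), then shift every letter 7 places backward in the alphabet (wrapping around).
On "sandbox": the first step gives "asdnobx", and the second then gives "tlwghuq".

tlwghuq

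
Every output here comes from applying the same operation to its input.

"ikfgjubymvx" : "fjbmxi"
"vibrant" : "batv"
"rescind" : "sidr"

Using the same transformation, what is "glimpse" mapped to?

Each output is the input with this applied: keep every other character starting from the first (positions 1st, 3rd, 5th, ...), then move the first character to the end.
Working it through for "glimpse": intermediate "gipe", final "ipeg".

ipeg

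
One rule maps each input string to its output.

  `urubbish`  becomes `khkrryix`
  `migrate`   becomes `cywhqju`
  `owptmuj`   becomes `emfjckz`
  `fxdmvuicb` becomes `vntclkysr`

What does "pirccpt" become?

The pattern: shift every letter 10 places backward in the alphabet (wrapping around).
So "pirccpt" becomes "fyhssfj".

fyhssfj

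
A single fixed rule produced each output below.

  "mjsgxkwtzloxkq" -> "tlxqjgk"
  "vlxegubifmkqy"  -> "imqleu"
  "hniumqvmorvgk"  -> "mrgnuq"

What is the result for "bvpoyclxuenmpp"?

xempvoc

The rule is to keep every other character starting from the second (positions 2nd, 4th, 6th, ...), then move the first 3 characters to the end (rotate left by 3).
Working it through for "bvpoyclxuenmpp": intermediate "vocxemp", final "xempvoc".
(Check on "hniumqvmorvgk": → "nuqmrg" → "mrgnuq" ✓)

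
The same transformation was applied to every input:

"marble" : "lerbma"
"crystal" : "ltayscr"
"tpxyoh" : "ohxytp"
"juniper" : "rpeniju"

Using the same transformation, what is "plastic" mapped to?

What's happening: swap each adjacent pair of characters (1↔2, 3↔4, ...), then reverse the string.
Applying both steps to "plastic": "lpsaitc", then "ctiaspl".

ctiaspl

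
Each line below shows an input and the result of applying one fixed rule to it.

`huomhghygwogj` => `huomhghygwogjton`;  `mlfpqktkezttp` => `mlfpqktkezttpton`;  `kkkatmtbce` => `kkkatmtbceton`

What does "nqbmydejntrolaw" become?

The transformation: append "ton".
Applying that to "nqbmydejntrolaw" gives "nqbmydejntrolawton".

nqbmydejntrolawton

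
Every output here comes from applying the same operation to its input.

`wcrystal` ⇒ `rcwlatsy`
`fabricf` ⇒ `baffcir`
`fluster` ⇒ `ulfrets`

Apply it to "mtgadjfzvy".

In each case the input is transformed by: move the first 3 characters to the end (rotate left by 3), then reverse the string.
On "mtgadjfzvy": the first step gives "adjfzvymtg", and the second then gives "gtmyvzfjda".
(Check on "fluster": → "sterflu" → "ulfrets" ✓)

gtmyvzfjda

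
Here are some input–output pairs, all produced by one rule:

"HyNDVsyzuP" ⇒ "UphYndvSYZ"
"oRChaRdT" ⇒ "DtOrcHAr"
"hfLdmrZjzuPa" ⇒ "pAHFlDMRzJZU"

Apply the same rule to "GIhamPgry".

The pattern: flip the case of every letter, then move the last 2 characters to the front (rotate right by 2).
"GIhamPgry" → "RYgiHAMpG".
(Check on "HyNDVsyzuP": → "hYndvSYZUp" → "UphYndvSYZ" ✓)

RYgiHAMpG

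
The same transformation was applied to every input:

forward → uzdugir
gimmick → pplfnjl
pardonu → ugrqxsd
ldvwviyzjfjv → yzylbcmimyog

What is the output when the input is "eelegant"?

ohjdqwhh

Rule — move the first 2 characters to the end (rotate left by 2), then shift every letter 3 places forward in the alphabet (wrapping around).
Applying both steps to "eelegant": "legantee", then "ohjdqwhh".
(Check on "ldvwviyzjfjv": → "vwviyzjfjvld" → "yzylbcmimyog" ✓)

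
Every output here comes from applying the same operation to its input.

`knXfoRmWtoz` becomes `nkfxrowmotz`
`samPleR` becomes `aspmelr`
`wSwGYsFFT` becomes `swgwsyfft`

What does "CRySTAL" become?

The rule is to swap each adjacent pair of characters (1↔2, 3↔4, ...), then convert every letter to lowercase.
On "CRySTAL": the first step gives "RCSyATL", and the second then gives "rcsyatl".

rcsyatl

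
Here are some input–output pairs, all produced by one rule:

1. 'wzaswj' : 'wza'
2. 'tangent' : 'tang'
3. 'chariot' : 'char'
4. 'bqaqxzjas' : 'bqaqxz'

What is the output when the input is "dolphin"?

dolp

Rule — delete the last 3 characters.
So "dolphin" becomes "dolp".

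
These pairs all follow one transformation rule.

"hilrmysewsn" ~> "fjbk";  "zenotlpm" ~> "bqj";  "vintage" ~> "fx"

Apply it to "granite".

Each output is the input with this applied: shift every letter 3 places backward in the alphabet (wrapping around), then keep one character in every 3, starting at position 2 (positions 2nd, 5th, 8th, ...).
Applying that to "granite" gives "of".

of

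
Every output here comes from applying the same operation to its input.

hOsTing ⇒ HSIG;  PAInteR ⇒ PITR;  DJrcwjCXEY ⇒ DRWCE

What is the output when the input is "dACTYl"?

DCY

Looking at the pairs, the operation is to keep every other character starting from the first (positions 1st, 3rd, 5th, ...), then convert every letter to uppercase.
For "dACTYl", step one produces "dCY"; step two turns that into "DCY".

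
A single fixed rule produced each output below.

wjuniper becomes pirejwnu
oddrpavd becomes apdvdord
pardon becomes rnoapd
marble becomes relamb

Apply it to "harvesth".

In each case the input is transformed by: swap each adjacent pair of characters (1↔2, 3↔4, ...), then swap the front and back halves of the string.
Applying both steps to "harvesth": "ahvrseht", then "sehtahvr".

sehtahvr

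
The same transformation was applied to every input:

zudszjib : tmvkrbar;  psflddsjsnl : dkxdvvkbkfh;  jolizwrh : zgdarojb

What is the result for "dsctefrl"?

dkulwxjv

The rule is to shift every letter 8 places backward in the alphabet (wrapping around), then swap the first and last characters.
For "dsctefrl" the result is "dkulwxjv".
(Check on "psflddsjsnl": → "hkxdvvkbkfd" → "dkxdvvkbkfh" ✓)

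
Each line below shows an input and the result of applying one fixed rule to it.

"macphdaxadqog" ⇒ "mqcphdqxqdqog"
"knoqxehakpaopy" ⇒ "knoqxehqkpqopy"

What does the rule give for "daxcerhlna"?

Rule — replace every "a" with "q".
So "daxcerhlna" becomes "dqxcerhlnq".

dqxcerhlnq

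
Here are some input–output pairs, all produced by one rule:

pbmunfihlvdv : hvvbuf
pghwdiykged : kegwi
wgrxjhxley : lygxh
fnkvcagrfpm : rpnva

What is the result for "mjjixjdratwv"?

The rule is to keep every other character starting from the second (positions 2nd, 4th, 6th, ...), then move the first 3 characters to the end (rotate left by 3).
Applying that to "mjjixjdratwv" gives "rtvjij".
(Check on "wgrxjhxley": → "gxhly" → "lygxh" ✓)

rtvjij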